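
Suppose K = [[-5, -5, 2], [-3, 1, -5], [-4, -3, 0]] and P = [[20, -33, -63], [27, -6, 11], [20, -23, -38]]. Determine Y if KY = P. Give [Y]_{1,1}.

Since K multiplies Y on the left, Y = K⁻¹P.
K has determinant 1; K⁻¹ = [[-15, -6, 23], [20, 8, -31], [13, 5, -20]].
Y = K⁻¹P = [[-15, -6, 23], [20, 8, -31], [13, 5, -20]] · [[20, -33, -63], [27, -6, 11], [20, -23, -38]] = [[-2, 2, 5], [-4, 5, 6], [-5, 1, -4]].

-2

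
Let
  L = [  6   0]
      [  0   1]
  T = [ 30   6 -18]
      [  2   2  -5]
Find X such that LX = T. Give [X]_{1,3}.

-3

Since L multiplies X on the left, X = L⁻¹T.
det L = 6; the adjugate gives L⁻¹ = [[1/6, 0], [0, 1]].
X = L⁻¹T = [[1/6, 0], [0, 1]] · [[30, 6, -18], [2, 2, -5]] = [[5, 1, -3], [2, 2, -5]].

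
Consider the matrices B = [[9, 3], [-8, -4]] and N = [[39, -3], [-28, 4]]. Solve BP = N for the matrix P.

P = [[6, 0], [-5, -1]]

Left-multiplying both sides by B⁻¹ gives P = B⁻¹N.
det B = -12, so B⁻¹ = [[1/3, 1/4], [-2/3, -3/4]].
P = B⁻¹N = [[1/3, 1/4], [-2/3, -3/4]] · [[39, -3], [-28, 4]] = [[6, 0], [-5, -1]].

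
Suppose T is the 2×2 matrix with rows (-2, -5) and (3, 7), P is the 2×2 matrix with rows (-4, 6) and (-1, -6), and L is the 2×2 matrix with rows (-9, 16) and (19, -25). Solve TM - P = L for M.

M = [[-1, -1], [3, -4]]

TM = L + P = [[-13, 22], [18, -31]].
T is on the left of M, so left-multiply by T⁻¹: M = T⁻¹(L + P).
T has determinant 1; T⁻¹ = [[7, 5], [-3, -2]].
M = T⁻¹(L + P) = [[-1, -1], [3, -4]].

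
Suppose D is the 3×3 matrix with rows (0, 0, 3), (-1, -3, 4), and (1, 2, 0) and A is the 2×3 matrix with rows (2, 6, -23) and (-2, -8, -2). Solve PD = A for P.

P = [[-5, -2, 0], [-6, 4, 2]]

Since D sits to the right of P, P = AD⁻¹.
D has determinant 3; D⁻¹ = [[-8/3, 2, 3], [4/3, -1, -1], [1/3, 0, 0]].
P = AD⁻¹ = [[2, 6, -23], [-2, -8, -2]] · [[-8/3, 2, 3], [4/3, -1, -1], [1/3, 0, 0]] = [[-5, -2, 0], [-6, 4, 2]].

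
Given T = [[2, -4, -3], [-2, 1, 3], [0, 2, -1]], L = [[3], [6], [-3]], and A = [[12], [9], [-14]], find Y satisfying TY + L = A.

TY = A − L = [[9], [3], [-11]].
Since T multiplies Y on the left, Y = T⁻¹(A − L).
det T = 6; the adjugate gives T⁻¹ = [[-7/6, -5/3, -3/2], [-1/3, -1/3, 0], [-2/3, -2/3, -1]].
Y = T⁻¹(A − L) = [[1], [-4], [3]].

Y = [[1], [-4], [3]]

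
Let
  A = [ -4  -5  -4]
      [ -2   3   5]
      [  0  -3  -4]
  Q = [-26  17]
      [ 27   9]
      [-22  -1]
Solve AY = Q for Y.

Y = [[-2, -2], [6, -5], [1, 4]]

Left-multiplying both sides by A⁻¹ gives Y = A⁻¹Q.
A has determinant 4; A⁻¹ = [[3/4, -2, -13/4], [-2, 4, 7], [3/2, -3, -11/2]].
Y = A⁻¹Q = [[3/4, -2, -13/4], [-2, 4, 7], [3/2, -3, -11/2]] · [[-26, 17], [27, 9], [-22, -1]] = [[-2, -2], [6, -5], [1, 4]].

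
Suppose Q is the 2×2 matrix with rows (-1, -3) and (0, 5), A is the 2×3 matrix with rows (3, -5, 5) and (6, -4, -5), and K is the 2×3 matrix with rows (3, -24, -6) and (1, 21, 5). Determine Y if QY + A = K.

Y = [[3, 4, 5], [-1, 5, 2]]

QY = K − A = [[0, -19, -11], [-5, 25, 10]].
Since Q multiplies Y on the left, Y = Q⁻¹(K − A).
det Q = -5, so Q⁻¹ = [[-1, -3/5], [0, 1/5]].
Y = Q⁻¹(K − A) = [[3, 4, 5], [-1, 5, 2]].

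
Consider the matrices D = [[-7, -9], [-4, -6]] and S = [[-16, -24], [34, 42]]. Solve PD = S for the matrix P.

Since D sits to the right of P, P = SD⁻¹.
det D = 6, so D⁻¹ = [[-1, 3/2], [2/3, -7/6]].
P = SD⁻¹ = [[-16, -24], [34, 42]] · [[-1, 3/2], [2/3, -7/6]] = [[0, 4], [-6, 2]].

P = [[0, 4], [-6, 2]]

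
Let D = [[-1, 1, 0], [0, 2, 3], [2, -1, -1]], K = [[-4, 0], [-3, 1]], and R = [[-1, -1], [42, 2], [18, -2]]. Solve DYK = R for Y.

Y = [[-4, -1], [-3, -2], [-2, 2]]

Left-multiply by D⁻¹ and right-multiply by K⁻¹: Y = D⁻¹RK⁻¹.
det D = 5; the adjugate gives D⁻¹ = [[1/5, 1/5, 3/5], [6/5, 1/5, 3/5], [-4/5, 1/5, -2/5]].
K has determinant -4; K⁻¹ = [[-1/4, 0], [-3/4, 1]].
D⁻¹R = [[19, -1], [18, -2], [2, 2]].
Y = (D⁻¹R)K⁻¹ = [[-4, -1], [-3, -2], [-2, 2]].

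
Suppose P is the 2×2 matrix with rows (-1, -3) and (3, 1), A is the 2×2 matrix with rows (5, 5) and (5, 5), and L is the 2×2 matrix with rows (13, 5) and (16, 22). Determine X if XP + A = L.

X = [[1, 3], [-5, 2]]

XP = L − A = [[8, 0], [11, 17]].
Since P sits to the right of X, X = (L − A)P⁻¹.
P has determinant 8; P⁻¹ = [[1/8, 3/8], [-3/8, -1/8]].
X = (L − A)P⁻¹ = [[1, 3], [-5, 2]].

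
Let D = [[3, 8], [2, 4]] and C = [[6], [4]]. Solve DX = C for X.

Left-multiplying both sides by D⁻¹ gives X = D⁻¹C.
det D = -4, so D⁻¹ = [[-1, 2], [1/2, -3/4]].
X = D⁻¹C = [[-1, 2], [1/2, -3/4]] · [[6], [4]] = [[2], [0]].

X = [[2], [0]]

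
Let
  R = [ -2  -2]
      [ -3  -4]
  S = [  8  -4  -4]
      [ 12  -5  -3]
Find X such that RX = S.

X = [[-4, 3, 5], [0, -1, -3]]

Left-multiplying both sides by R⁻¹ gives X = R⁻¹S.
det R = 2, so R⁻¹ = [[-2, 1], [3/2, -1]].
X = R⁻¹S = [[-2, 1], [3/2, -1]] · [[8, -4, -4], [12, -5, -3]] = [[-4, 3, 5], [0, -1, -3]].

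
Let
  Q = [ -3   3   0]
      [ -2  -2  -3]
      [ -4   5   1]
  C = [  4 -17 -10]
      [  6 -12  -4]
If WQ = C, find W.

Right-multiplying both sides by Q⁻¹ gives W = CQ⁻¹.
Q has determinant 3; Q⁻¹ = [[13/3, -1, -3], [14/3, -1, -3], [-6, 1, 4]].
W = CQ⁻¹ = [[4, -17, -10], [6, -12, -4]] · [[13/3, -1, -3], [14/3, -1, -3], [-6, 1, 4]] = [[-2, 3, -1], [-6, 2, 2]].

W = [[-2, 3, -1], [-6, 2, 2]]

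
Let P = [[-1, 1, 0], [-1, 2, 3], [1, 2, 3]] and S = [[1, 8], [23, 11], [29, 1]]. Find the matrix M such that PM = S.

M = [[3, -5], [4, 3], [6, 0]]

Left-multiplying both sides by P⁻¹ gives M = P⁻¹S.
det P = 6; the adjugate gives P⁻¹ = [[0, -1/2, 1/2], [1, -1/2, 1/2], [-2/3, 1/2, -1/6]].
M = P⁻¹S = [[0, -1/2, 1/2], [1, -1/2, 1/2], [-2/3, 1/2, -1/6]] · [[1, 8], [23, 11], [29, 1]] = [[3, -5], [4, 3], [6, 0]].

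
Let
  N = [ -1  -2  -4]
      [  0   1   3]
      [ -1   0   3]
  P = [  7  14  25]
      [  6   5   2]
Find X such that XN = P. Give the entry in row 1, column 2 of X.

6

Right-multiplying both sides by N⁻¹ gives X = PN⁻¹.
N has determinant -1; N⁻¹ = [[-3, -6, 2], [3, 7, -3], [-1, -2, 1]].
X = PN⁻¹ = [[7, 14, 25], [6, 5, 2]] · [[-3, -6, 2], [3, 7, -3], [-1, -2, 1]] = [[-4, 6, -3], [-5, -5, -1]].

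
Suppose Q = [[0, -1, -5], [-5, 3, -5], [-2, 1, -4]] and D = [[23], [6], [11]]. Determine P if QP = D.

P = [[1], [-3], [-4]]

Q is on the left of P, so left-multiply by Q⁻¹: P = Q⁻¹D.
det Q = 5, so Q⁻¹ = [[-7/5, -9/5, 4], [-2, -2, 5], [1/5, 2/5, -1]].
P = Q⁻¹D = [[-7/5, -9/5, 4], [-2, -2, 5], [1/5, 2/5, -1]] · [[23], [6], [11]] = [[1], [-3], [-4]].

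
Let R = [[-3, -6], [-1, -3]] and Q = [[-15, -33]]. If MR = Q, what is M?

M = [[4, 3]]

Since R sits to the right of M, M = QR⁻¹.
det R = 3; the adjugate gives R⁻¹ = [[-1, 2], [1/3, -1]].
M = QR⁻¹ = [[-15, -33]] · [[-1, 2], [1/3, -1]] = [[4, 3]].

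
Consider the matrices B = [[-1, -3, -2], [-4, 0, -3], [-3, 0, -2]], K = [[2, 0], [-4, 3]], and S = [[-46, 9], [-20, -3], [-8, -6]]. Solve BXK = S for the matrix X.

Isolating X: multiply by B⁻¹ from the left and K⁻¹ from the right, so X = B⁻¹SK⁻¹.
B has determinant -3; B⁻¹ = [[0, 2, -3], [-1/3, 4/3, -5/3], [0, -3, 4]].
K has determinant 6; K⁻¹ = [[1/2, 0], [2/3, 1/3]].
B⁻¹S = [[-16, 12], [2, 3], [28, -15]].
X = (B⁻¹S)K⁻¹ = [[0, 4], [3, 1], [4, -5]].

X = [[0, 4], [3, 1], [4, -5]]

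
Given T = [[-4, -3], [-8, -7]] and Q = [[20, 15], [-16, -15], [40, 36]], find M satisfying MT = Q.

T is on the right of M, so right-multiply by T⁻¹: M = QT⁻¹.
det T = 4; the adjugate gives T⁻¹ = [[-7/4, 3/4], [2, -1]].
M = QT⁻¹ = [[20, 15], [-16, -15], [40, 36]] · [[-7/4, 3/4], [2, -1]] = [[-5, 0], [-2, 3], [2, -6]].

M = [[-5, 0], [-2, 3], [2, -6]]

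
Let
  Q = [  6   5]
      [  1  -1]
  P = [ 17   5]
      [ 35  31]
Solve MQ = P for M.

Since Q sits to the right of M, M = PQ⁻¹.
det Q = -11, so Q⁻¹ = [[1/11, 5/11], [1/11, -6/11]].
M = PQ⁻¹ = [[17, 5], [35, 31]] · [[1/11, 5/11], [1/11, -6/11]] = [[2, 5], [6, -1]].

M = [[2, 5], [6, -1]]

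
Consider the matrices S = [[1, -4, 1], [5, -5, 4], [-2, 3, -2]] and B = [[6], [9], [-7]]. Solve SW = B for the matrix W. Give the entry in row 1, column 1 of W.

Left-multiplying both sides by S⁻¹ gives W = S⁻¹B.
det S = -5; the adjugate gives S⁻¹ = [[2/5, 1, 11/5], [-2/5, 0, -1/5], [-1, -1, -3]].
W = S⁻¹B = [[2/5, 1, 11/5], [-2/5, 0, -1/5], [-1, -1, -3]] · [[6], [9], [-7]] = [[-4], [-1], [6]].

-4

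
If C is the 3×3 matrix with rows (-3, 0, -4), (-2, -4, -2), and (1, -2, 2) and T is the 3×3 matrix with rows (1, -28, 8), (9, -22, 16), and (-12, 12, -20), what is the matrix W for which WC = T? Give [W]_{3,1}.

C is on the right of W, so right-multiply by C⁻¹: W = TC⁻¹.
det C = 4; the adjugate gives C⁻¹ = [[-3, 2, -4], [1/2, -1/2, 1/2], [2, -3/2, 3]].
W = TC⁻¹ = [[1, -28, 8], [9, -22, 16], [-12, 12, -20]] · [[-3, 2, -4], [1/2, -1/2, 1/2], [2, -3/2, 3]] = [[-1, 4, 6], [-6, 5, 1], [2, 0, -6]].

2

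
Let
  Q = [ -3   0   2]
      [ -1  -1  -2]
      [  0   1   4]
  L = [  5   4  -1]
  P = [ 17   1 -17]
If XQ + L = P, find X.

X = [[-5, 3, 0]]

XQ = P − L = [[12, -3, -16]].
Q is on the right of X, so right-multiply by Q⁻¹: X = (P − L)Q⁻¹.
det Q = 4, so Q⁻¹ = [[-1/2, 1/2, 1/2], [1, -3, -2], [-1/4, 3/4, 3/4]].
X = (P − L)Q⁻¹ = [[-5, 3, 0]].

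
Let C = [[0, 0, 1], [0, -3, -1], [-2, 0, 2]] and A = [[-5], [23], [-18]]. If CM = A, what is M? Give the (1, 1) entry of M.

Since C multiplies M on the left, M = C⁻¹A.
C has determinant -6; C⁻¹ = [[1, 0, -1/2], [-1/3, -1/3, 0], [1, 0, 0]].
M = C⁻¹A = [[1, 0, -1/2], [-1/3, -1/3, 0], [1, 0, 0]] · [[-5], [23], [-18]] = [[4], [-6], [-5]].

4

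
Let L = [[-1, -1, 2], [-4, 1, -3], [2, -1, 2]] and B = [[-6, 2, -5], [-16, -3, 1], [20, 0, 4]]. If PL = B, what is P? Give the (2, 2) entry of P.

Since L sits to the right of P, P = BL⁻¹.
det L = 3, so L⁻¹ = [[-1/3, 0, 1/3], [2/3, -2, -11/3], [2/3, -1, -5/3]].
P = BL⁻¹ = [[-6, 2, -5], [-16, -3, 1], [20, 0, 4]] · [[-1/3, 0, 1/3], [2/3, -2, -11/3], [2/3, -1, -5/3]] = [[0, 1, -1], [4, 5, 4], [-4, -4, 0]].

5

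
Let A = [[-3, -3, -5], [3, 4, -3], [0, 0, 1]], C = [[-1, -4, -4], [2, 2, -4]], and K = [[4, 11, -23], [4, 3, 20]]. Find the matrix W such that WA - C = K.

W = [[3, 4, 0], [-3, -1, -2]]

WA = K + C = [[3, 7, -27], [6, 5, 16]].
Right-multiplying both sides by A⁻¹ gives W = (K + C)A⁻¹.
A has determinant -3; A⁻¹ = [[-4/3, -1, -29/3], [1, 1, 8], [0, 0, 1]].
W = (K + C)A⁻¹ = [[3, 4, 0], [-3, -1, -2]].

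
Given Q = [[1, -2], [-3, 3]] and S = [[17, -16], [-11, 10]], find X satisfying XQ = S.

Q is on the right of X, so right-multiply by Q⁻¹: X = SQ⁻¹.
det Q = -3, so Q⁻¹ = [[-1, -2/3], [-1, -1/3]].
X = SQ⁻¹ = [[17, -16], [-11, 10]] · [[-1, -2/3], [-1, -1/3]] = [[-1, -6], [1, 4]].

X = [[-1, -6], [1, 4]]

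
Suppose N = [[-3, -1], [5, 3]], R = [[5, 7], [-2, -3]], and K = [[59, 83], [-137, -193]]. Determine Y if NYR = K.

Left-multiply by N⁻¹ and right-multiply by R⁻¹: Y = N⁻¹KR⁻¹.
det N = -4, so N⁻¹ = [[-3/4, -1/4], [5/4, 3/4]].
det R = -1; the adjugate gives R⁻¹ = [[3, 7], [-2, -5]].
N⁻¹K = [[-10, -14], [-29, -41]].
Y = (N⁻¹K)R⁻¹ = [[-2, 0], [-5, 2]].

Y = [[-2, 0], [-5, 2]]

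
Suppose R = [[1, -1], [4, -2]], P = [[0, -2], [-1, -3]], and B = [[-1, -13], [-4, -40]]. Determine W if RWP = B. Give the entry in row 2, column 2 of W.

Left-multiply by R⁻¹ and right-multiply by P⁻¹: W = R⁻¹BP⁻¹.
det R = 2; the adjugate gives R⁻¹ = [[-1, 1/2], [-2, 1/2]].
P has determinant -2; P⁻¹ = [[3/2, -1], [-1/2, 0]].
R⁻¹B = [[-1, -7], [0, 6]].
W = (R⁻¹B)P⁻¹ = [[2, 1], [-3, 0]].

0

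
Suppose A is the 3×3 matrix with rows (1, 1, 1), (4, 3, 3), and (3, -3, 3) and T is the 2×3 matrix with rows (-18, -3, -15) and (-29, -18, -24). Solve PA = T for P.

Right-multiplying both sides by A⁻¹ gives P = TA⁻¹.
det A = -6, so A⁻¹ = [[-3, 1, 0], [1/2, 0, -1/6], [7/2, -1, 1/6]].
P = TA⁻¹ = [[-18, -3, -15], [-29, -18, -24]] · [[-3, 1, 0], [1/2, 0, -1/6], [7/2, -1, 1/6]] = [[0, -3, -2], [-6, -5, -1]].

P = [[0, -3, -2], [-6, -5, -1]]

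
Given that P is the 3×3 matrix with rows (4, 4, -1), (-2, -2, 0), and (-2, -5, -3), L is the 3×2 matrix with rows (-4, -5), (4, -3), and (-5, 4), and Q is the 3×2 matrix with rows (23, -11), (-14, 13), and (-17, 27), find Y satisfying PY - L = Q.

Y = [[2, -2], [3, -3], [1, -4]]

PY = Q + L = [[19, -16], [-10, 10], [-22, 31]].
P is on the left of Y, so left-multiply by P⁻¹: Y = P⁻¹(Q + L).
det P = -6; the adjugate gives P⁻¹ = [[-1, -17/6, 1/3], [1, 7/3, -1/3], [-1, -2, 0]].
Y = P⁻¹(Q + L) = [[2, -2], [3, -3], [1, -4]].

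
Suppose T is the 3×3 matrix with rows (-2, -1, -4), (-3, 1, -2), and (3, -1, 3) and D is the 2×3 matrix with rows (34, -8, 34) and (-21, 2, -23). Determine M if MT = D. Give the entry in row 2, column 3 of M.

Since T sits to the right of M, M = DT⁻¹.
det T = -5, so T⁻¹ = [[-1/5, -7/5, -6/5], [-3/5, -6/5, -8/5], [0, 1, 1]].
M = DT⁻¹ = [[34, -8, 34], [-21, 2, -23]] · [[-1/5, -7/5, -6/5], [-3/5, -6/5, -8/5], [0, 1, 1]] = [[-2, -4, 6], [3, 4, -1]].

-1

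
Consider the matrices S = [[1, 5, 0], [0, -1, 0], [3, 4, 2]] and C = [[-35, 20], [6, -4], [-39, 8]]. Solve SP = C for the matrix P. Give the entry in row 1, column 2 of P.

0

Left-multiplying both sides by S⁻¹ gives P = S⁻¹C.
det S = -2; the adjugate gives S⁻¹ = [[1, 5, 0], [0, -1, 0], [-3/2, -11/2, 1/2]].
P = S⁻¹C = [[1, 5, 0], [0, -1, 0], [-3/2, -11/2, 1/2]] · [[-35, 20], [6, -4], [-39, 8]] = [[-5, 0], [-6, 4], [0, -4]].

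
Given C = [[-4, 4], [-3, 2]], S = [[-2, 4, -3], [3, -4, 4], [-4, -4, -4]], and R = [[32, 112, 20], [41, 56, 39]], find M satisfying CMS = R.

M = C⁻¹RS⁻¹ (apply C⁻¹ on the left and S⁻¹ on the right).
det C = 4; the adjugate gives C⁻¹ = [[1/2, -1], [3/4, -1]].
S has determinant 4; S⁻¹ = [[8, 7, 1], [-1, -1, -1/4], [-7, -6, -1]].
C⁻¹R = [[-25, 0, -29], [-17, 28, -24]].
M = (C⁻¹R)S⁻¹ = [[3, -1, 4], [4, -3, 0]].

M = [[3, -1, 4], [4, -3, 0]]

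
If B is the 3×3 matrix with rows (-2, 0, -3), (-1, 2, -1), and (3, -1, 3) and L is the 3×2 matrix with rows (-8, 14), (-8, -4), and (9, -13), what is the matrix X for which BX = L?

Since B multiplies X on the left, X = B⁻¹L.
det B = 5, so B⁻¹ = [[1, 3/5, 6/5], [0, 3/5, 1/5], [-1, -2/5, -4/5]].
X = B⁻¹L = [[1, 3/5, 6/5], [0, 3/5, 1/5], [-1, -2/5, -4/5]] · [[-8, 14], [-8, -4], [9, -13]] = [[-2, -4], [-3, -5], [4, -2]].

X = [[-2, -4], [-3, -5], [4, -2]]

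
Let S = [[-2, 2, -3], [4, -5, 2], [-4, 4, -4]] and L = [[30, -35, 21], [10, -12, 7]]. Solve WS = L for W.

W = [[-1, 5, -2], [-1, 2, 0]]

Right-multiplying both sides by S⁻¹ gives W = LS⁻¹.
det S = 4; the adjugate gives S⁻¹ = [[3, -1, -11/4], [2, -1, -2], [-1, 0, 1/2]].
W = LS⁻¹ = [[30, -35, 21], [10, -12, 7]] · [[3, -1, -11/4], [2, -1, -2], [-1, 0, 1/2]] = [[-1, 5, -2], [-1, 2, 0]].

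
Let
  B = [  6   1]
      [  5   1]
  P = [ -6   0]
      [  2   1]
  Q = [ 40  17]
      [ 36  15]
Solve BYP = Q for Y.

Y = [[0, 2], [-1, 5]]

Left-multiply by B⁻¹ and right-multiply by P⁻¹: Y = B⁻¹QP⁻¹.
det B = 1, so B⁻¹ = [[1, -1], [-5, 6]].
det P = -6, so P⁻¹ = [[-1/6, 0], [1/3, 1]].
B⁻¹Q = [[4, 2], [16, 5]].
Y = (B⁻¹Q)P⁻¹ = [[0, 2], [-1, 5]].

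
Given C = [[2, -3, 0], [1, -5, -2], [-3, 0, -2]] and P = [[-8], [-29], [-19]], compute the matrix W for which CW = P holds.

Since C multiplies W on the left, W = C⁻¹P.
det C = -4, so C⁻¹ = [[-5/2, 3/2, -3/2], [-2, 1, -1], [15/4, -9/4, 7/4]].
W = C⁻¹P = [[-5/2, 3/2, -3/2], [-2, 1, -1], [15/4, -9/4, 7/4]] · [[-8], [-29], [-19]] = [[5], [6], [2]].

W = [[5], [6], [2]]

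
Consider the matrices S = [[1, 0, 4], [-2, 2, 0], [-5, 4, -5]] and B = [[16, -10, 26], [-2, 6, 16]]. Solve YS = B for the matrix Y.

Y = [[4, -1, -2], [4, 3, 0]]

Since S sits to the right of Y, Y = BS⁻¹.
det S = -2; the adjugate gives S⁻¹ = [[5, -8, 4], [5, -15/2, 4], [-1, 2, -1]].
Y = BS⁻¹ = [[16, -10, 26], [-2, 6, 16]] · [[5, -8, 4], [5, -15/2, 4], [-1, 2, -1]] = [[4, -1, -2], [4, 3, 0]].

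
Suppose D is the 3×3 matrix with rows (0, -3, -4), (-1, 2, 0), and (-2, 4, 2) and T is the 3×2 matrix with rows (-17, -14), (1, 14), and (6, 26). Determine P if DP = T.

D is on the left of P, so left-multiply by D⁻¹: P = D⁻¹T.
det D = -6; the adjugate gives D⁻¹ = [[-2/3, 5/3, -4/3], [-1/3, 4/3, -2/3], [0, -1, 1/2]].
P = D⁻¹T = [[-2/3, 5/3, -4/3], [-1/3, 4/3, -2/3], [0, -1, 1/2]] · [[-17, -14], [1, 14], [6, 26]] = [[5, -2], [3, 6], [2, -1]].

P = [[5, -2], [3, 6], [2, -1]]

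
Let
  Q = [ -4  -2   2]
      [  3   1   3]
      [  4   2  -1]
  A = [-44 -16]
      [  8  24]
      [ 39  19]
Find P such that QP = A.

P = [[6, 4], [5, 3], [-5, 3]]

Q is on the left of P, so left-multiply by Q⁻¹: P = Q⁻¹A.
Q has determinant 2; Q⁻¹ = [[-7/2, 1, -4], [15/2, -2, 9], [1, 0, 1]].
P = Q⁻¹A = [[-7/2, 1, -4], [15/2, -2, 9], [1, 0, 1]] · [[-44, -16], [8, 24], [39, 19]] = [[6, 4], [5, 3], [-5, 3]].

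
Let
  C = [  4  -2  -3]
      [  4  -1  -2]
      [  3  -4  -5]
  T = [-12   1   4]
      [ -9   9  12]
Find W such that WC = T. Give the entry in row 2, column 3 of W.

-3

Right-multiplying both sides by C⁻¹ gives W = TC⁻¹.
det C = -1; the adjugate gives C⁻¹ = [[3, -2, -1], [-14, 11, 4], [13, -10, -4]].
W = TC⁻¹ = [[-12, 1, 4], [-9, 9, 12]] · [[3, -2, -1], [-14, 11, 4], [13, -10, -4]] = [[2, -5, 0], [3, -3, -3]].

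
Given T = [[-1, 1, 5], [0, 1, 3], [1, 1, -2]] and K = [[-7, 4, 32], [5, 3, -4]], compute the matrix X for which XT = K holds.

X = [[5, 1, -2], [-4, 6, 1]]

T is on the right of X, so right-multiply by T⁻¹: X = KT⁻¹.
det T = 3; the adjugate gives T⁻¹ = [[-5/3, 7/3, -2/3], [1, -1, 1], [-1/3, 2/3, -1/3]].
X = KT⁻¹ = [[-7, 4, 32], [5, 3, -4]] · [[-5/3, 7/3, -2/3], [1, -1, 1], [-1/3, 2/3, -1/3]] = [[5, 1, -2], [-4, 6, 1]].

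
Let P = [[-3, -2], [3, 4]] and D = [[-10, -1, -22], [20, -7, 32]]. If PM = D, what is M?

P is on the left of M, so left-multiply by P⁻¹: M = P⁻¹D.
det P = -6, so P⁻¹ = [[-2/3, -1/3], [1/2, 1/2]].
M = P⁻¹D = [[-2/3, -1/3], [1/2, 1/2]] · [[-10, -1, -22], [20, -7, 32]] = [[0, 3, 4], [5, -4, 5]].

M = [[0, 3, 4], [5, -4, 5]]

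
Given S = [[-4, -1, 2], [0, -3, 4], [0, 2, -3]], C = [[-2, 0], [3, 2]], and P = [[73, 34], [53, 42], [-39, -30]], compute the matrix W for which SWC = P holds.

W = [[3, -2], [-3, -3], [-1, 3]]

W = S⁻¹PC⁻¹ (apply S⁻¹ on the left and C⁻¹ on the right).
S has determinant -4; S⁻¹ = [[-1/4, -1/4, -1/2], [0, -3, -4], [0, -2, -3]].
det C = -4; the adjugate gives C⁻¹ = [[-1/2, 0], [3/4, 1/2]].
S⁻¹P = [[-12, -4], [-3, -6], [11, 6]].
W = (S⁻¹P)C⁻¹ = [[3, -2], [-3, -3], [-1, 3]].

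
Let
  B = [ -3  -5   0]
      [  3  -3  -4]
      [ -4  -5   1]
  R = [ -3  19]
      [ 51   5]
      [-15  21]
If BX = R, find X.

Since B multiplies X on the left, X = B⁻¹R.
det B = 4, so B⁻¹ = [[-23/4, 5/4, 5], [13/4, -3/4, -3], [-27/4, 5/4, 6]].
X = B⁻¹R = [[-23/4, 5/4, 5], [13/4, -3/4, -3], [-27/4, 5/4, 6]] · [[-3, 19], [51, 5], [-15, 21]] = [[6, 2], [-3, -5], [-6, 4]].

X = [[6, 2], [-3, -5], [-6, 4]]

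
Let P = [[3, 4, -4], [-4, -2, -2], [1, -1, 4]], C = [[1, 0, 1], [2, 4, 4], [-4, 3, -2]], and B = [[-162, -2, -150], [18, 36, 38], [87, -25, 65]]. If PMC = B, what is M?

M = [[-2, 0, -2], [-5, -4, 5], [-2, 1, -3]]

Isolating M: multiply by P⁻¹ from the left and C⁻¹ from the right, so M = P⁻¹BC⁻¹.
det P = 2; the adjugate gives P⁻¹ = [[-5, -6, -8], [7, 8, 11], [3, 7/2, 5]].
det C = 2, so C⁻¹ = [[-10, 3/2, -2], [-6, 1, -1], [11, -3/2, 2]].
P⁻¹B = [[6, -6, 2], [-33, -1, -31], [12, -5, 8]].
M = (P⁻¹B)C⁻¹ = [[-2, 0, -2], [-5, -4, 5], [-2, 1, -3]].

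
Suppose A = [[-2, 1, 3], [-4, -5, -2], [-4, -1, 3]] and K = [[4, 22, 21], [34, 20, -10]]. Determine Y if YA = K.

Right-multiplying both sides by A⁻¹ gives Y = KA⁻¹.
A has determinant 6; A⁻¹ = [[-17/6, -1, 13/6], [10/3, 1, -8/3], [-8/3, -1, 7/3]].
Y = KA⁻¹ = [[4, 22, 21], [34, 20, -10]] · [[-17/6, -1, 13/6], [10/3, 1, -8/3], [-8/3, -1, 7/3]] = [[6, -3, -1], [-3, -4, -3]].

Y = [[6, -3, -1], [-3, -4, -3]]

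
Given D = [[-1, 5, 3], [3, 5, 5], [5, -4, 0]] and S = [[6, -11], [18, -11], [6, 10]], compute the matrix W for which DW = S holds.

Since D multiplies W on the left, W = D⁻¹S.
det D = -6, so D⁻¹ = [[-10/3, 2, -5/3], [-25/6, 5/2, -7/3], [37/6, -7/2, 10/3]].
W = D⁻¹S = [[-10/3, 2, -5/3], [-25/6, 5/2, -7/3], [37/6, -7/2, 10/3]] · [[6, -11], [18, -11], [6, 10]] = [[6, -2], [6, -5], [-6, 4]].

W = [[6, -2], [6, -5], [-6, 4]]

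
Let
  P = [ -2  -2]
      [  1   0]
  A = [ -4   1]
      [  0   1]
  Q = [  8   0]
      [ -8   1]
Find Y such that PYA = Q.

Y = [[2, -1], [-1, 0]]

Y = P⁻¹QA⁻¹ (apply P⁻¹ on the left and A⁻¹ on the right).
P has determinant 2; P⁻¹ = [[0, 1], [-1/2, -1]].
det A = -4, so A⁻¹ = [[-1/4, 1/4], [0, 1]].
P⁻¹Q = [[-8, 1], [4, -1]].
Y = (P⁻¹Q)A⁻¹ = [[2, -1], [-1, 0]].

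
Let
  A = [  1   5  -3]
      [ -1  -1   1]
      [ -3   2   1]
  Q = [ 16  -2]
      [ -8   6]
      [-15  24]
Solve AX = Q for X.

Since A multiplies X on the left, X = A⁻¹Q.
A has determinant 2; A⁻¹ = [[-3/2, -11/2, 1], [-1, -4, 1], [-5/2, -17/2, 2]].
X = A⁻¹Q = [[-3/2, -11/2, 1], [-1, -4, 1], [-5/2, -17/2, 2]] · [[16, -2], [-8, 6], [-15, 24]] = [[5, -6], [1, 2], [-2, 2]].

X = [[5, -6], [1, 2], [-2, 2]]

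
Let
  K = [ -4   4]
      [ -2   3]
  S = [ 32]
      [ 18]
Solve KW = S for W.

W = [[-6], [2]]

Left-multiplying both sides by K⁻¹ gives W = K⁻¹S.
det K = -4; the adjugate gives K⁻¹ = [[-3/4, 1], [-1/2, 1]].
W = K⁻¹S = [[-3/4, 1], [-1/2, 1]] · [[32], [18]] = [[-6], [2]].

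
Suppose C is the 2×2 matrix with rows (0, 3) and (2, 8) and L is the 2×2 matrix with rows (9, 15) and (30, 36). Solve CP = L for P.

Left-multiplying both sides by C⁻¹ gives P = C⁻¹L.
det C = -6, so C⁻¹ = [[-4/3, 1/2], [1/3, 0]].
P = C⁻¹L = [[-4/3, 1/2], [1/3, 0]] · [[9, 15], [30, 36]] = [[3, -2], [3, 5]].

P = [[3, -2], [3, 5]]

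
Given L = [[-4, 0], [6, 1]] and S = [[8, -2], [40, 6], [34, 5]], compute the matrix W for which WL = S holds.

W = [[-5, -2], [-1, 6], [-1, 5]]

Right-multiplying both sides by L⁻¹ gives W = SL⁻¹.
L has determinant -4; L⁻¹ = [[-1/4, 0], [3/2, 1]].
W = SL⁻¹ = [[8, -2], [40, 6], [34, 5]] · [[-1/4, 0], [3/2, 1]] = [[-5, -2], [-1, 6], [-1, 5]].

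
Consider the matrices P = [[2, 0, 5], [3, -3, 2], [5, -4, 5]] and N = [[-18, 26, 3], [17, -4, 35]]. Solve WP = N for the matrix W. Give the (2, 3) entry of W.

Since P sits to the right of W, W = NP⁻¹.
P has determinant 1; P⁻¹ = [[-7, -20, 15], [-5, -15, 11], [3, 8, -6]].
W = NP⁻¹ = [[-18, 26, 3], [17, -4, 35]] · [[-7, -20, 15], [-5, -15, 11], [3, 8, -6]] = [[5, -6, -2], [6, 0, 1]].

1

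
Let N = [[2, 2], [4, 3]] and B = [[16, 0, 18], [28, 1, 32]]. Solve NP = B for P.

P = [[4, 1, 5], [4, -1, 4]]

Left-multiplying both sides by N⁻¹ gives P = N⁻¹B.
det N = -2; the adjugate gives N⁻¹ = [[-3/2, 1], [2, -1]].
P = N⁻¹B = [[-3/2, 1], [2, -1]] · [[16, 0, 18], [28, 1, 32]] = [[4, 1, 5], [4, -1, 4]].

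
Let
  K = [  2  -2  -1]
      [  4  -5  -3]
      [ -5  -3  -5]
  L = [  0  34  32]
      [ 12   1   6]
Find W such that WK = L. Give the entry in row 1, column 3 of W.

-4

K is on the right of W, so right-multiply by K⁻¹: W = LK⁻¹.
K has determinant -1; K⁻¹ = [[-16, 7, -1], [-35, 15, -2], [37, -16, 2]].
W = LK⁻¹ = [[0, 34, 32], [12, 1, 6]] · [[-16, 7, -1], [-35, 15, -2], [37, -16, 2]] = [[-6, -2, -4], [-5, 3, -2]].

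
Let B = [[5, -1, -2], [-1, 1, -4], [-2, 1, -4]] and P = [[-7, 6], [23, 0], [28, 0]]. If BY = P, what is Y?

Y = [[-5, 0], [-6, -4], [-6, -1]]

Since B multiplies Y on the left, Y = B⁻¹P.
B has determinant -6; B⁻¹ = [[0, 1, -1], [-2/3, 4, -11/3], [-1/6, 1/2, -2/3]].
Y = B⁻¹P = [[0, 1, -1], [-2/3, 4, -11/3], [-1/6, 1/2, -2/3]] · [[-7, 6], [23, 0], [28, 0]] = [[-5, 0], [-6, -4], [-6, -1]].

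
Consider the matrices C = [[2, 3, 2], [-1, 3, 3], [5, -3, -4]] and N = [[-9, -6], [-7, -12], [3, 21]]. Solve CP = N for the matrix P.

P = [[-2, 3], [1, -6], [-4, 3]]

Left-multiplying both sides by C⁻¹ gives P = C⁻¹N.
det C = 3; the adjugate gives C⁻¹ = [[-1, 2, 1], [11/3, -6, -8/3], [-4, 7, 3]].
P = C⁻¹N = [[-1, 2, 1], [11/3, -6, -8/3], [-4, 7, 3]] · [[-9, -6], [-7, -12], [3, 21]] = [[-2, 3], [1, -6], [-4, 3]].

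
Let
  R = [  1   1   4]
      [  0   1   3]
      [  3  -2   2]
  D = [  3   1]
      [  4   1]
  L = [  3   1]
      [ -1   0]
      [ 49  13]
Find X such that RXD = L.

X = R⁻¹LD⁻¹ (apply R⁻¹ on the left and D⁻¹ on the right).
R has determinant 5; R⁻¹ = [[8/5, -2, -1/5], [9/5, -2, -3/5], [-3/5, 1, 1/5]].
det D = -1; the adjugate gives D⁻¹ = [[-1, 1], [4, -3]].
R⁻¹L = [[-3, -1], [-22, -6], [7, 2]].
X = (R⁻¹L)D⁻¹ = [[-1, 0], [-2, -4], [1, 1]].

X = [[-1, 0], [-2, -4], [1, 1]]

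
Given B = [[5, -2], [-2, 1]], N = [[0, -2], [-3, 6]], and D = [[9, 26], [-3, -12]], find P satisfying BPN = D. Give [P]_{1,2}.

Isolating P: multiply by B⁻¹ from the left and N⁻¹ from the right, so P = B⁻¹DN⁻¹.
det B = 1; the adjugate gives B⁻¹ = [[1, 2], [2, 5]].
det N = -6, so N⁻¹ = [[-1, -1/3], [-1/2, 0]].
B⁻¹D = [[3, 2], [3, -8]].
P = (B⁻¹D)N⁻¹ = [[-4, -1], [1, -1]].

-1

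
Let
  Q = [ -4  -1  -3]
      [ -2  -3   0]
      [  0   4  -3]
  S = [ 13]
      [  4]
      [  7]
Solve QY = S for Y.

Y = [[1], [-2], [-5]]

Left-multiplying both sides by Q⁻¹ gives Y = Q⁻¹S.
det Q = -6; the adjugate gives Q⁻¹ = [[-3/2, 5/2, 3/2], [1, -2, -1], [4/3, -8/3, -5/3]].
Y = Q⁻¹S = [[-3/2, 5/2, 3/2], [1, -2, -1], [4/3, -8/3, -5/3]] · [[13], [4], [7]] = [[1], [-2], [-5]].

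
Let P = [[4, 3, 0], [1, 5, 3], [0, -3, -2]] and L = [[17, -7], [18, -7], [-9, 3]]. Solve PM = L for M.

Since P multiplies M on the left, M = P⁻¹L.
P has determinant 2; P⁻¹ = [[-1/2, 3, 9/2], [1, -4, -6], [-3/2, 6, 17/2]].
M = P⁻¹L = [[-1/2, 3, 9/2], [1, -4, -6], [-3/2, 6, 17/2]] · [[17, -7], [18, -7], [-9, 3]] = [[5, -4], [-1, 3], [6, -6]].

M = [[5, -4], [-1, 3], [6, -6]]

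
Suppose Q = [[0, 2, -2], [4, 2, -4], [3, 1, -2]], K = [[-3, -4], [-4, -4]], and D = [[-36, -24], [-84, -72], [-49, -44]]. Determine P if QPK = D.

P = Q⁻¹DK⁻¹ (apply Q⁻¹ on the left and K⁻¹ on the right).
Q has determinant -4; Q⁻¹ = [[0, -1/2, 1], [1, -3/2, 2], [1/2, -3/2, 2]].
K has determinant -4; K⁻¹ = [[1, -1], [-1, 3/4]].
Q⁻¹D = [[-7, -8], [-8, -4], [10, 8]].
P = (Q⁻¹D)K⁻¹ = [[1, 1], [-4, 5], [2, -4]].

P = [[1, 1], [-4, 5], [2, -4]]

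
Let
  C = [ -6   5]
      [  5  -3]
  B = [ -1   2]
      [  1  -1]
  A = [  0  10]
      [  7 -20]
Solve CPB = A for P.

P = [[-5, 0], [-4, 2]]

Left-multiply by C⁻¹ and right-multiply by B⁻¹: P = C⁻¹AB⁻¹.
det C = -7, so C⁻¹ = [[3/7, 5/7], [5/7, 6/7]].
det B = -1; the adjugate gives B⁻¹ = [[1, 2], [1, 1]].
C⁻¹A = [[5, -10], [6, -10]].
P = (C⁻¹A)B⁻¹ = [[-5, 0], [-4, 2]].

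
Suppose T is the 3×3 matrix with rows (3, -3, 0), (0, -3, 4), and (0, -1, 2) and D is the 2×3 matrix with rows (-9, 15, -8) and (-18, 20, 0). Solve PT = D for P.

P = [[-3, -2, 0], [-6, -2, 4]]

T is on the right of P, so right-multiply by T⁻¹: P = DT⁻¹.
det T = -6; the adjugate gives T⁻¹ = [[1/3, -1, 2], [0, -1, 2], [0, -1/2, 3/2]].
P = DT⁻¹ = [[-9, 15, -8], [-18, 20, 0]] · [[1/3, -1, 2], [0, -1, 2], [0, -1/2, 3/2]] = [[-3, -2, 0], [-6, -2, 4]].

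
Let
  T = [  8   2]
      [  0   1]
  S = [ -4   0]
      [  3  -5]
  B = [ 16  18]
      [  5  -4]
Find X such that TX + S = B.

X = [[2, 2], [2, 1]]

TX = B − S = [[20, 18], [2, 1]].
Since T multiplies X on the left, X = T⁻¹(B − S).
T has determinant 8; T⁻¹ = [[1/8, -1/4], [0, 1]].
X = T⁻¹(B − S) = [[2, 2], [2, 1]].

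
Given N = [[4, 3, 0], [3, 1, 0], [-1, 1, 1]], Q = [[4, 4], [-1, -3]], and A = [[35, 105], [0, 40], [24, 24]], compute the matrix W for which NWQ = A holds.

Isolating W: multiply by N⁻¹ from the left and Q⁻¹ from the right, so W = N⁻¹AQ⁻¹.
det N = -5, so N⁻¹ = [[-1/5, 3/5, 0], [3/5, -4/5, 0], [-4/5, 7/5, 1]].
det Q = -8, so Q⁻¹ = [[3/8, 1/2], [-1/8, -1/2]].
N⁻¹A = [[-7, 3], [21, 31], [-4, -4]].
W = (N⁻¹A)Q⁻¹ = [[-3, -5], [4, -5], [-1, 0]].

W = [[-3, -5], [4, -5], [-1, 0]]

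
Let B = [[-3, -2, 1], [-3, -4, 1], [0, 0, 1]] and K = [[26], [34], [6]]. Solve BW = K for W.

Since B multiplies W on the left, W = B⁻¹K.
B has determinant 6; B⁻¹ = [[-2/3, 1/3, 1/3], [1/2, -1/2, 0], [0, 0, 1]].
W = B⁻¹K = [[-2/3, 1/3, 1/3], [1/2, -1/2, 0], [0, 0, 1]] · [[26], [34], [6]] = [[-4], [-4], [6]].

W = [[-4], [-4], [6]]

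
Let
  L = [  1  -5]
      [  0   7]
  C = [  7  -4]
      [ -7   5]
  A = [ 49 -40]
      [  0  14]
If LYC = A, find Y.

Y = [[5, -2], [2, 2]]

Left-multiply by L⁻¹ and right-multiply by C⁻¹: Y = L⁻¹AC⁻¹.
L has determinant 7; L⁻¹ = [[1, 5/7], [0, 1/7]].
C has determinant 7; C⁻¹ = [[5/7, 4/7], [1, 1]].
L⁻¹A = [[49, -30], [0, 2]].
Y = (L⁻¹A)C⁻¹ = [[5, -2], [2, 2]].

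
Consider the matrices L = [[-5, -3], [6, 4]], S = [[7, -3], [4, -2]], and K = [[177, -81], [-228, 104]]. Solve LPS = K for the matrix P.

P = L⁻¹KS⁻¹ (apply L⁻¹ on the left and S⁻¹ on the right).
det L = -2; the adjugate gives L⁻¹ = [[-2, -3/2], [3, 5/2]].
S has determinant -2; S⁻¹ = [[1, -3/2], [2, -7/2]].
L⁻¹K = [[-12, 6], [-39, 17]].
P = (L⁻¹K)S⁻¹ = [[0, -3], [-5, -1]].

P = [[0, -3], [-5, -1]]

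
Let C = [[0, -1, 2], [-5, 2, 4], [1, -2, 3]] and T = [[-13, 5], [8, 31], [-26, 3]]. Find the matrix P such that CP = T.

P = [[-6, -5], [1, -1], [-6, 2]]

Left-multiplying both sides by C⁻¹ gives P = C⁻¹T.
det C = -3, so C⁻¹ = [[-14/3, 1/3, 8/3], [-19/3, 2/3, 10/3], [-8/3, 1/3, 5/3]].
P = C⁻¹T = [[-14/3, 1/3, 8/3], [-19/3, 2/3, 10/3], [-8/3, 1/3, 5/3]] · [[-13, 5], [8, 31], [-26, 3]] = [[-6, -5], [1, -1], [-6, 2]].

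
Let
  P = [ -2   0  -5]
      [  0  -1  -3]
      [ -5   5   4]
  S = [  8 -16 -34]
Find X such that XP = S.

X = [[6, -4, -4]]

Right-multiplying both sides by P⁻¹ gives X = SP⁻¹.
det P = 3, so P⁻¹ = [[11/3, -25/3, -5/3], [5, -11, -2], [-5/3, 10/3, 2/3]].
X = SP⁻¹ = [[8, -16, -34]] · [[11/3, -25/3, -5/3], [5, -11, -2], [-5/3, 10/3, 2/3]] = [[6, -4, -4]].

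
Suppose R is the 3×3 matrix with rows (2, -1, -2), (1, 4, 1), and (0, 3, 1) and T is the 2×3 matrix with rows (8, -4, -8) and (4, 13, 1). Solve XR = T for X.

R is on the right of X, so right-multiply by R⁻¹: X = TR⁻¹.
det R = -3, so R⁻¹ = [[-1/3, 5/3, -7/3], [1/3, -2/3, 4/3], [-1, 2, -3]].
X = TR⁻¹ = [[8, -4, -8], [4, 13, 1]] · [[-1/3, 5/3, -7/3], [1/3, -2/3, 4/3], [-1, 2, -3]] = [[4, 0, 0], [2, 0, 5]].

X = [[4, 0, 0], [2, 0, 5]]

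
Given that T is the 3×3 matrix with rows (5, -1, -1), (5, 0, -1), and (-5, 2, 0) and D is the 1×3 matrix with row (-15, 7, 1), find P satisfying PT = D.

P = [[-3, 2, 2]]

Since T sits to the right of P, P = DT⁻¹.
det T = -5, so T⁻¹ = [[-2/5, 2/5, -1/5], [-1, 1, 0], [-2, 1, -1]].
P = DT⁻¹ = [[-15, 7, 1]] · [[-2/5, 2/5, -1/5], [-1, 1, 0], [-2, 1, -1]] = [[-3, 2, 2]].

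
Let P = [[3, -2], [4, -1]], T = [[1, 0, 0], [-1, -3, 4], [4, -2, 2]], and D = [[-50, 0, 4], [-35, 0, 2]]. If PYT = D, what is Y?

Y = [[-4, 0, 0], [5, -2, 3]]

Isolating Y: multiply by P⁻¹ from the left and T⁻¹ from the right, so Y = P⁻¹DT⁻¹.
P has determinant 5; P⁻¹ = [[-1/5, 2/5], [-4/5, 3/5]].
det T = 2, so T⁻¹ = [[1, 0, 0], [9, 1, -2], [7, 1, -3/2]].
P⁻¹D = [[-4, 0, 0], [19, 0, -2]].
Y = (P⁻¹D)T⁻¹ = [[-4, 0, 0], [5, -2, 3]].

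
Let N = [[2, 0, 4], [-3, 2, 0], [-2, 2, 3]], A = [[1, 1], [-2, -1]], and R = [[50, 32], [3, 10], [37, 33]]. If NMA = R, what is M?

M = [[-3, -5], [4, -4], [5, -2]]

Left-multiply by N⁻¹ and right-multiply by A⁻¹: M = N⁻¹RA⁻¹.
N has determinant 4; N⁻¹ = [[3/2, 2, -2], [9/4, 7/2, -3], [-1/2, -1, 1]].
det A = 1; the adjugate gives A⁻¹ = [[-1, -1], [2, 1]].
N⁻¹R = [[7, 2], [12, 8], [9, 7]].
M = (N⁻¹R)A⁻¹ = [[-3, -5], [4, -4], [5, -2]].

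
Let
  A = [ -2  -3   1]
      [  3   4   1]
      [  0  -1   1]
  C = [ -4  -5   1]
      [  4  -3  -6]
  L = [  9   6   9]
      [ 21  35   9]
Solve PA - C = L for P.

PA = L + C = [[5, 1, 10], [25, 32, 3]].
A is on the right of P, so right-multiply by A⁻¹: P = (L + C)A⁻¹.
det A = -4, so A⁻¹ = [[-5/4, -1/2, 7/4], [3/4, 1/2, -5/4], [3/4, 1/2, -1/4]].
P = (L + C)A⁻¹ = [[2, 3, 5], [-5, 5, 3]].

P = [[2, 3, 5], [-5, 5, 3]]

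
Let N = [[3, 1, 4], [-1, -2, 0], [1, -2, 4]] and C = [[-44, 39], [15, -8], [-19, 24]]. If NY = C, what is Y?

Since N multiplies Y on the left, Y = N⁻¹C.
det N = -4; the adjugate gives N⁻¹ = [[2, 3, -2], [-1, -2, 1], [-1, -7/4, 5/4]].
Y = N⁻¹C = [[2, 3, -2], [-1, -2, 1], [-1, -7/4, 5/4]] · [[-44, 39], [15, -8], [-19, 24]] = [[-5, 6], [-5, 1], [-6, 5]].

Y = [[-5, 6], [-5, 1], [-6, 5]]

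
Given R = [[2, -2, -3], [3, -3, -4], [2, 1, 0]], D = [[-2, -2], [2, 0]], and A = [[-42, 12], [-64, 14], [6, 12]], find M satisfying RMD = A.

Left-multiply by R⁻¹ and right-multiply by D⁻¹: M = R⁻¹AD⁻¹.
R has determinant -3; R⁻¹ = [[-4/3, 1, 1/3], [8/3, -2, 1/3], [-3, 2, 0]].
det D = 4; the adjugate gives D⁻¹ = [[0, 1/2], [-1/2, -1/2]].
R⁻¹A = [[-6, 2], [18, 8], [-2, -8]].
M = (R⁻¹A)D⁻¹ = [[-1, -4], [-4, 5], [4, 3]].

M = [[-1, -4], [-4, 5], [4, 3]]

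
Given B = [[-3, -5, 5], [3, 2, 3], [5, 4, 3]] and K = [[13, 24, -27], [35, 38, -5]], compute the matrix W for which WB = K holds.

Right-multiplying both sides by B⁻¹ gives W = KB⁻¹.
det B = -2; the adjugate gives B⁻¹ = [[3, -35/2, 25/2], [-3, 17, -12], [-1, 13/2, -9/2]].
W = KB⁻¹ = [[13, 24, -27], [35, 38, -5]] · [[3, -35/2, 25/2], [-3, 17, -12], [-1, 13/2, -9/2]] = [[-6, 5, -4], [-4, 1, 4]].

W = [[-6, 5, -4], [-4, 1, 4]]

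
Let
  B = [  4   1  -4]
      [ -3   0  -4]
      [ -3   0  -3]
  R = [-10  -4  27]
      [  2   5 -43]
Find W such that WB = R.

W = [[-4, -5, 3], [5, 5, 1]]

B is on the right of W, so right-multiply by B⁻¹: W = RB⁻¹.
B has determinant 3; B⁻¹ = [[0, 1, -4/3], [1, -8, 28/3], [0, -1, 1]].
W = RB⁻¹ = [[-10, -4, 27], [2, 5, -43]] · [[0, 1, -4/3], [1, -8, 28/3], [0, -1, 1]] = [[-4, -5, 3], [5, 5, 1]].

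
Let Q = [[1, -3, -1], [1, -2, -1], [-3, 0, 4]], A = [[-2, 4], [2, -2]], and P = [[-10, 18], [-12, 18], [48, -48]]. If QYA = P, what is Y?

Y = [[4, -4], [-1, -2], [3, 3]]

Left-multiply by Q⁻¹ and right-multiply by A⁻¹: Y = Q⁻¹PA⁻¹.
det Q = 1; the adjugate gives Q⁻¹ = [[-8, 12, 1], [-1, 1, 0], [-6, 9, 1]].
det A = -4; the adjugate gives A⁻¹ = [[1/2, 1], [1/2, 1/2]].
Q⁻¹P = [[-16, 24], [-2, 0], [0, 6]].
Y = (Q⁻¹P)A⁻¹ = [[4, -4], [-1, -2], [3, 3]].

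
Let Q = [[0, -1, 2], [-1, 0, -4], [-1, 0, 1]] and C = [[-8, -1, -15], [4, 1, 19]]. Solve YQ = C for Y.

Q is on the right of Y, so right-multiply by Q⁻¹: Y = CQ⁻¹.
det Q = -5; the adjugate gives Q⁻¹ = [[0, -1/5, -4/5], [-1, -2/5, 2/5], [0, -1/5, 1/5]].
Y = CQ⁻¹ = [[-8, -1, -15], [4, 1, 19]] · [[0, -1/5, -4/5], [-1, -2/5, 2/5], [0, -1/5, 1/5]] = [[1, 5, 3], [-1, -5, 1]].

Y = [[1, 5, 3], [-1, -5, 1]]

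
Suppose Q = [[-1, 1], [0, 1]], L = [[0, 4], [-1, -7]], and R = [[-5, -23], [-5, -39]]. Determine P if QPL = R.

P = [[-4, 0], [-1, 5]]

Left-multiply by Q⁻¹ and right-multiply by L⁻¹: P = Q⁻¹RL⁻¹.
det Q = -1, so Q⁻¹ = [[-1, 1], [0, 1]].
L has determinant 4; L⁻¹ = [[-7/4, -1], [1/4, 0]].
Q⁻¹R = [[0, -16], [-5, -39]].
P = (Q⁻¹R)L⁻¹ = [[-4, 0], [-1, 5]].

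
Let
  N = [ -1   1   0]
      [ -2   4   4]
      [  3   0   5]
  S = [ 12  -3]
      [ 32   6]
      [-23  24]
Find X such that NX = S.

X = [[-6, 3], [6, 0], [-1, 3]]

Since N multiplies X on the left, X = N⁻¹S.
N has determinant 2; N⁻¹ = [[10, -5/2, 2], [11, -5/2, 2], [-6, 3/2, -1]].
X = N⁻¹S = [[10, -5/2, 2], [11, -5/2, 2], [-6, 3/2, -1]] · [[12, -3], [32, 6], [-23, 24]] = [[-6, 3], [6, 0], [-1, 3]].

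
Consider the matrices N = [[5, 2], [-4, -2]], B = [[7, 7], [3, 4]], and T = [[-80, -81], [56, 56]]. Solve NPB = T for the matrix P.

Left-multiply by N⁻¹ and right-multiply by B⁻¹: P = N⁻¹TB⁻¹.
N has determinant -2; N⁻¹ = [[1, 1], [-2, -5/2]].
det B = 7; the adjugate gives B⁻¹ = [[4/7, -1], [-3/7, 1]].
N⁻¹T = [[-24, -25], [20, 22]].
P = (N⁻¹T)B⁻¹ = [[-3, -1], [2, 2]].

P = [[-3, -1], [2, 2]]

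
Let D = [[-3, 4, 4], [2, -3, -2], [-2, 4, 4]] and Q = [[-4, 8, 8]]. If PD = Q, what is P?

Since D sits to the right of P, P = QD⁻¹.
det D = 4, so D⁻¹ = [[-1, 0, 1], [-1, -1, 1/2], [1/2, 1, 1/4]].
P = QD⁻¹ = [[-4, 8, 8]] · [[-1, 0, 1], [-1, -1, 1/2], [1/2, 1, 1/4]] = [[0, 0, 2]].

P = [[0, 0, 2]]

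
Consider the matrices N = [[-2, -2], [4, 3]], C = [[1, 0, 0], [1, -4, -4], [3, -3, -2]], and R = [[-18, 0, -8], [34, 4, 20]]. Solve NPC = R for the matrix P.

Left-multiply by N⁻¹ and right-multiply by C⁻¹: P = N⁻¹RC⁻¹.
N has determinant 2; N⁻¹ = [[3/2, 1], [-2, -1]].
C has determinant -4; C⁻¹ = [[1, 0, 0], [5/2, 1/2, -1], [-9/4, -3/4, 1]].
N⁻¹R = [[7, 4, 8], [2, -4, -4]].
P = (N⁻¹R)C⁻¹ = [[-1, -4, 4], [1, 1, 0]].

P = [[-1, -4, 4], [1, 1, 0]]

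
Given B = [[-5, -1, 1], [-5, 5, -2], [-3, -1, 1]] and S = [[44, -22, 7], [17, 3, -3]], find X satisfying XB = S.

Right-multiplying both sides by B⁻¹ gives X = SB⁻¹.
B has determinant -6; B⁻¹ = [[-1/2, 0, 1/2], [-11/6, 1/3, 5/2], [-10/3, 1/3, 5]].
X = SB⁻¹ = [[44, -22, 7], [17, 3, -3]] · [[-1/2, 0, 1/2], [-11/6, 1/3, 5/2], [-10/3, 1/3, 5]] = [[-5, -5, 2], [-4, 0, 1]].

X = [[-5, -5, 2], [-4, 0, 1]]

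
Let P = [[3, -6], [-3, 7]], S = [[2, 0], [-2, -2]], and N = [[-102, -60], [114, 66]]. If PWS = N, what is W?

Left-multiply by P⁻¹ and right-multiply by S⁻¹: W = P⁻¹NS⁻¹.
det P = 3; the adjugate gives P⁻¹ = [[7/3, 2], [1, 1]].
S has determinant -4; S⁻¹ = [[1/2, 0], [-1/2, -1/2]].
P⁻¹N = [[-10, -8], [12, 6]].
W = (P⁻¹N)S⁻¹ = [[-1, 4], [3, -3]].

W = [[-1, 4], [3, -3]]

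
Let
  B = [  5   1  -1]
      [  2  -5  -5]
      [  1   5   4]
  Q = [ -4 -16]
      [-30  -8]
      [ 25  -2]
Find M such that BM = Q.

M = [[0, -4], [1, 2], [5, -2]]

Left-multiplying both sides by B⁻¹ gives M = B⁻¹Q.
B has determinant -3; B⁻¹ = [[-5/3, 3, 10/3], [13/3, -7, -23/3], [-5, 8, 9]].
M = B⁻¹Q = [[-5/3, 3, 10/3], [13/3, -7, -23/3], [-5, 8, 9]] · [[-4, -16], [-30, -8], [25, -2]] = [[0, -4], [1, 2], [5, -2]].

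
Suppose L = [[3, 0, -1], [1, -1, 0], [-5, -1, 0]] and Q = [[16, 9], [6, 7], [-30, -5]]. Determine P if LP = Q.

Left-multiplying both sides by L⁻¹ gives P = L⁻¹Q.
det L = 6, so L⁻¹ = [[0, 1/6, -1/6], [0, -5/6, -1/6], [-1, 1/2, -1/2]].
P = L⁻¹Q = [[0, 1/6, -1/6], [0, -5/6, -1/6], [-1, 1/2, -1/2]] · [[16, 9], [6, 7], [-30, -5]] = [[6, 2], [0, -5], [2, -3]].

P = [[6, 2], [0, -5], [2, -3]]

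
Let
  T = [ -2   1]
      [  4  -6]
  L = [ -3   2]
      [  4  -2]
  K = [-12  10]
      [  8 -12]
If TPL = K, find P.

P = [[-4, -1], [0, 1]]

Left-multiply by T⁻¹ and right-multiply by L⁻¹: P = T⁻¹KL⁻¹.
det T = 8, so T⁻¹ = [[-3/4, -1/8], [-1/2, -1/4]].
L has determinant -2; L⁻¹ = [[1, 1], [2, 3/2]].
T⁻¹K = [[8, -6], [4, -2]].
P = (T⁻¹K)L⁻¹ = [[-4, -1], [0, 1]].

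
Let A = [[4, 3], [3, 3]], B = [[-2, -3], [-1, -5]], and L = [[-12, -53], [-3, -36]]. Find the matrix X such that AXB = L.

Isolating X: multiply by A⁻¹ from the left and B⁻¹ from the right, so X = A⁻¹LB⁻¹.
det A = 3, so A⁻¹ = [[1, -1], [-1, 4/3]].
det B = 7; the adjugate gives B⁻¹ = [[-5/7, 3/7], [1/7, -2/7]].
A⁻¹L = [[-9, -17], [8, 5]].
X = (A⁻¹L)B⁻¹ = [[4, 1], [-5, 2]].

X = [[4, 1], [-5, 2]]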